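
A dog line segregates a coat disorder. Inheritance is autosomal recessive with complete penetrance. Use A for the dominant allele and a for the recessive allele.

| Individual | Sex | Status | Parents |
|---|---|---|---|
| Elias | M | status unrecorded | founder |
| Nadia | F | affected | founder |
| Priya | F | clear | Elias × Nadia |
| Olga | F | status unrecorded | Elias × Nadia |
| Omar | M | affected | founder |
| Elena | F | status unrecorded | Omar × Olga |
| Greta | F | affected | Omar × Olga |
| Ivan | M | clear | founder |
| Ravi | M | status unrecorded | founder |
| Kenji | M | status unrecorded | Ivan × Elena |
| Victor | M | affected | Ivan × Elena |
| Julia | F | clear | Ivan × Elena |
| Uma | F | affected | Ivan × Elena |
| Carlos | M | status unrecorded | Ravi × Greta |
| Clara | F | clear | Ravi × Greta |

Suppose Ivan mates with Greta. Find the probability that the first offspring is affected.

1/2

Ivan is clear so carries A and passed a to Victor (aa), so Ivan is Aa.
Greta is affected, so Greta is aa.
The cross gives 1/2 Aa : 1/2 aa, so P(offspring is affected) = 1/2.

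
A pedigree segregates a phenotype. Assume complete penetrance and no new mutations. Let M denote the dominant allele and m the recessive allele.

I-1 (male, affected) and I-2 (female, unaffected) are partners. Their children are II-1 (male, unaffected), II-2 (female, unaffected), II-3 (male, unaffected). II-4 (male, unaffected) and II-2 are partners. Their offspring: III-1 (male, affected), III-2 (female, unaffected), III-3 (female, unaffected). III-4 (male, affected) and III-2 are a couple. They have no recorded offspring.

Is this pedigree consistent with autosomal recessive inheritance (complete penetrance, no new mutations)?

A consistent assignment under autosomal recessive exists: I-1 mm, I-2 MM, II-1 Mm, II-2 Mm, II-3 Mm, II-4 Mm, III-1 mm, III-2 MM, III-3 MM, III-4 mm.
In this assignment every recorded phenotype matches its genotype and every non-founder's genotype is obtainable from its parents' genotypes, so the pedigree is consistent.

Yes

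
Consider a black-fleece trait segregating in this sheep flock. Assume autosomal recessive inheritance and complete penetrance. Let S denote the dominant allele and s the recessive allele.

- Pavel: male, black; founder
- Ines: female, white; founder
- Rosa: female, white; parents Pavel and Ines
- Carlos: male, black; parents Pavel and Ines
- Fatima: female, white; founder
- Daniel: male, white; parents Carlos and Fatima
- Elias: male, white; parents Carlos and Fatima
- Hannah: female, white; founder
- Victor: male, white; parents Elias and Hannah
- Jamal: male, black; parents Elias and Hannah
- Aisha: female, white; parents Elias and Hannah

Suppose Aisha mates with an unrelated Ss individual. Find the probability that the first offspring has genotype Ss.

1/2

Elias is white so carries S and received s from Carlos (ss), so Elias is Ss.
Hannah is white so carries S and passed s to Jamal (ss), so Hannah is Ss.
Aisha is a white offspring of Elias (Ss) × Hannah (Ss), whose cross gives 1/4 SS : 1/2 Ss : 1/4 ss; conditioning on being white, Aisha is SS with probability 1/3, Ss with probability 2/3.
Summing over parental genotype combinations, P(offspring has genotype Ss) = 1/3·1/2 + 2/3·1/2 = 1/2.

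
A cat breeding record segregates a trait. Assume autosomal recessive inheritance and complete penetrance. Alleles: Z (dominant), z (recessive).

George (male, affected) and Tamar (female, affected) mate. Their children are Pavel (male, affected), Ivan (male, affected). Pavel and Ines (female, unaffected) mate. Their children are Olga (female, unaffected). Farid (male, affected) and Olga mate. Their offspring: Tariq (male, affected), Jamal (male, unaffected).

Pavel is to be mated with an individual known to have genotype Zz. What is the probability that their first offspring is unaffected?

Pavel is affected, so Pavel is zz.
The cross gives 1/2 Zz : 1/2 zz, so P(offspring is unaffected) = 1/2.

1/2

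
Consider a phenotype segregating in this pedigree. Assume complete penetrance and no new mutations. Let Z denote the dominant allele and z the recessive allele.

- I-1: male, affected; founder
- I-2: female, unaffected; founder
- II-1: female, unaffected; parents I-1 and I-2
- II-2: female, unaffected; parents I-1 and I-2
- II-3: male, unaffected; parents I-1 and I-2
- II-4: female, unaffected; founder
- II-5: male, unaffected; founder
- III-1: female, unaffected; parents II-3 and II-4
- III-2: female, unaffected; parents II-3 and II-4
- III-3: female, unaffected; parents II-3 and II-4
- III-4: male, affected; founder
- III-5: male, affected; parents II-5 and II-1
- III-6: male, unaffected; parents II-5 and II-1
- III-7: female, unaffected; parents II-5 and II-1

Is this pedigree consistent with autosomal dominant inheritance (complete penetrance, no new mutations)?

Under autosomal dominant, III-5 (affected, male) cannot arise from II-5 (unaffected) × II-1 (unaffected).

No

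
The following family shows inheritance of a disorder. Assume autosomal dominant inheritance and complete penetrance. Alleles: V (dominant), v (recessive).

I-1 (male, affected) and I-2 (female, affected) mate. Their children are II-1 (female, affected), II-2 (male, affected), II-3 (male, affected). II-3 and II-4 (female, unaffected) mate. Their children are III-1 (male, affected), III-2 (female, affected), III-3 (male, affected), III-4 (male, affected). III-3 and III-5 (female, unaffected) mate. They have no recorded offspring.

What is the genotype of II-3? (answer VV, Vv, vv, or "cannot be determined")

II-3's phenotype allows VV or Vv, and no parent or child forces a single allele at both positions; consistent genotype assignments exist with II-3 as VV or Vv.

cannot be determined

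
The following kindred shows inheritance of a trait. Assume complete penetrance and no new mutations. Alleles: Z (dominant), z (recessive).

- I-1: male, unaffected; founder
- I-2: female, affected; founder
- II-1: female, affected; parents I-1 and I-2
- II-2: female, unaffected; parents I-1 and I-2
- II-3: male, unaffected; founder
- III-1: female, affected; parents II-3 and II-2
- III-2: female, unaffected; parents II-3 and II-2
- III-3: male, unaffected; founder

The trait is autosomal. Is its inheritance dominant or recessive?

recessive

II-3 and II-2 are both unaffected yet have an affected child III-1. Under dominance, an affected child requires at least one affected parent, so the trait cannot be dominant.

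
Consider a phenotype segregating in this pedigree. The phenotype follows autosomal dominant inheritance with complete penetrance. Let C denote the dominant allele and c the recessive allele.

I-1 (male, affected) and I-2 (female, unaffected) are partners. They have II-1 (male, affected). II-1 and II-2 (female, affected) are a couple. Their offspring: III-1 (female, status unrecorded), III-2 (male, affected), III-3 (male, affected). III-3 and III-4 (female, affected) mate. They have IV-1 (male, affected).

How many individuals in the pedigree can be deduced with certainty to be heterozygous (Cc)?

1

Obligate heterozygotes: II-1 is affected so carries C and received c from I-2 (cc), so II-1 is Cc.
Every other individual is either homozygous by phenotype or has at least one consistent homozygous assignment, so the count is 1.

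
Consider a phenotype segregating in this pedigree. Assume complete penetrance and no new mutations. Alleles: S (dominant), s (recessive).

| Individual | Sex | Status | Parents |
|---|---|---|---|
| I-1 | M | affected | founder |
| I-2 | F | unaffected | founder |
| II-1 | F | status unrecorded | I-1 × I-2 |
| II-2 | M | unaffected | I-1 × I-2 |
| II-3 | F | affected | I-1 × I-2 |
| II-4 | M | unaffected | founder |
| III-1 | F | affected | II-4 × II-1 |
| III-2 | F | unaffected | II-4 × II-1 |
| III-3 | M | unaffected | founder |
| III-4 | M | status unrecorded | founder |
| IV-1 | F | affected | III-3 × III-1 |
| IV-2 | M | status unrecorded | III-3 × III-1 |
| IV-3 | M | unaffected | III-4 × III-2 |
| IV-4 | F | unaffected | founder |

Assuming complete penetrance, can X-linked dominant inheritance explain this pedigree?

A consistent assignment under X-linked dominant exists: I-1 X^S Y, I-2 X^s X^s, II-1 X^S X^s, II-2 X^s Y, II-3 X^S X^s, II-4 X^s Y, III-1 X^S X^s, III-2 X^s X^s, III-3 X^s Y, III-4 X^S Y, IV-1 X^S X^s, IV-2 X^S Y, IV-3 X^s Y, IV-4 X^s X^s.
In this assignment every recorded phenotype matches its genotype and every non-founder's genotype is obtainable from its parents' genotypes, so the pedigree is consistent.

Yes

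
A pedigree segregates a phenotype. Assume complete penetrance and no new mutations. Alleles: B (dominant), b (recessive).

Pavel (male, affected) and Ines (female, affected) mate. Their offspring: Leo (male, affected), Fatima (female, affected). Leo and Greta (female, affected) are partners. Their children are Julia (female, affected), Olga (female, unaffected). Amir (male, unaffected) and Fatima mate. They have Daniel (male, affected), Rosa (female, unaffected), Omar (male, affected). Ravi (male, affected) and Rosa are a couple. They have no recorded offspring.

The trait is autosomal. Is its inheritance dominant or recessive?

dominant

Leo and Greta are both affected yet have an unaffected child Olga. Under a recessive model two affected parents are homozygous and every child would be affected, so the trait cannot be recessive.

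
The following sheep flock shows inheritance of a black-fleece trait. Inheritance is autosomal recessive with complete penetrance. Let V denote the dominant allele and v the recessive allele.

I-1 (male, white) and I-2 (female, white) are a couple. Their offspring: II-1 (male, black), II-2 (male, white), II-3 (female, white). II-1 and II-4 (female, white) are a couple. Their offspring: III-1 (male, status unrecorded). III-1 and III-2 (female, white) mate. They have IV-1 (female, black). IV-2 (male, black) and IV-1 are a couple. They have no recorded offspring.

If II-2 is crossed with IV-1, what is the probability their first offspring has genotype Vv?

I-1 is white so carries V and passed v to II-1 (vv), so I-1 is Vv.
I-2 is white so carries V and passed v to II-1 (vv), so I-2 is Vv.
II-2 is a white offspring of I-1 (Vv) × I-2 (Vv), whose cross gives 1/4 VV : 1/2 Vv : 1/4 vv; conditioning on being white, II-2 is VV with probability 1/3, Vv with probability 2/3.
IV-1 is black, so IV-1 is vv.
Summing over parental genotype combinations, P(offspring has genotype Vv) = 1/3·1 + 2/3·1/2 = 2/3.

2/3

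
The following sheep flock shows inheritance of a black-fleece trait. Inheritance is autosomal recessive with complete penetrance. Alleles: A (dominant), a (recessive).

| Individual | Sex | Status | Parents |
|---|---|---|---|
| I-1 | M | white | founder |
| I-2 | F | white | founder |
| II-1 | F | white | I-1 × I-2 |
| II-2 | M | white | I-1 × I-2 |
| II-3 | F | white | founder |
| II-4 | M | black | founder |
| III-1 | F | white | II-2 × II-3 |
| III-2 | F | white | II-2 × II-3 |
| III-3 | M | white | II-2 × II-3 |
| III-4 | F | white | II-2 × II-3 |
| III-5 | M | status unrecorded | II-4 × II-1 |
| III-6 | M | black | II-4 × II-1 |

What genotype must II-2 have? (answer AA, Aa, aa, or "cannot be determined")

II-2's phenotype allows AA or Aa, and no parent or child forces a single allele at both positions; consistent genotype assignments exist with II-2 as AA or Aa.

cannot be determined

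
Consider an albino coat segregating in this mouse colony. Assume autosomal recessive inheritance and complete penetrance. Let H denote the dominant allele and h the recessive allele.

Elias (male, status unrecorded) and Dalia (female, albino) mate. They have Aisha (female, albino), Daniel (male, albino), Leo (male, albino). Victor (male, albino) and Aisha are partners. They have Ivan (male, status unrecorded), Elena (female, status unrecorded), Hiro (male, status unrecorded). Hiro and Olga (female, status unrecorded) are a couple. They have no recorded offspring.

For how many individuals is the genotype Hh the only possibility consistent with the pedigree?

0

No individual's genotype is forced to Hh by the pedigree, so the count is 0.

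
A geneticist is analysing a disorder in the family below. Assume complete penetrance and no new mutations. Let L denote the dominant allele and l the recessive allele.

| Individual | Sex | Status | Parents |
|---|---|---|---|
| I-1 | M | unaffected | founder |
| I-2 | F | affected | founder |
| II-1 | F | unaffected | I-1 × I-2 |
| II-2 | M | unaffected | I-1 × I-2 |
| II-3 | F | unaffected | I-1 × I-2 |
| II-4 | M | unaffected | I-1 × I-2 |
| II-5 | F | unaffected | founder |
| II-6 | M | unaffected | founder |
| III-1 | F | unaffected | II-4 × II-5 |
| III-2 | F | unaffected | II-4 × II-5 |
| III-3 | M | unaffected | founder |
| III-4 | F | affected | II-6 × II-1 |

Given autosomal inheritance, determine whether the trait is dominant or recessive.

recessive

II-6 and II-1 are both unaffected yet have an affected child III-4. Under dominance, an affected child requires at least one affected parent, so the trait cannot be dominant.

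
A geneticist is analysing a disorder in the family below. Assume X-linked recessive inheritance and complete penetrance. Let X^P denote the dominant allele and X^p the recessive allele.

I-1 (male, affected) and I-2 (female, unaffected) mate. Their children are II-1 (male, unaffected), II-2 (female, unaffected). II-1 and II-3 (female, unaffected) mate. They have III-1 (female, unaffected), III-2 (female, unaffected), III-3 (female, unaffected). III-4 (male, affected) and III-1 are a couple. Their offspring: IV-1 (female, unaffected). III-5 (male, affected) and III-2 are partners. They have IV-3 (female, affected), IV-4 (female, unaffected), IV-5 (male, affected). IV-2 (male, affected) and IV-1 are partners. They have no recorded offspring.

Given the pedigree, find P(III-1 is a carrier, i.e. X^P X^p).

II-1 is unaffected, so II-1 is X^P Y.
II-3 is unaffected so carries P and passed p to III-2 (X^P X^p, whose P came from II-1), so II-3 is X^P X^p.
Their cross gives offspring ratios 1/2 X^P X^P : 1/2 X^P X^p. Conditioning on III-1 being unaffected, P(X^P X^p) = 1/2 / 1 = 1/2 before taking III-1's own offspring into account.
III-4 is affected, so III-4 is X^p Y.
Now use III-1's offspring. Probability of each recorded status — unaffected daughter IV-1: 1/2 if III-1 is X^P X^p, 1 if X^P X^P.
Bayes: P(X^P X^p) = 1/2·1/2 / (1/2·1/2 + 1/2·1) = 1/3.

1/3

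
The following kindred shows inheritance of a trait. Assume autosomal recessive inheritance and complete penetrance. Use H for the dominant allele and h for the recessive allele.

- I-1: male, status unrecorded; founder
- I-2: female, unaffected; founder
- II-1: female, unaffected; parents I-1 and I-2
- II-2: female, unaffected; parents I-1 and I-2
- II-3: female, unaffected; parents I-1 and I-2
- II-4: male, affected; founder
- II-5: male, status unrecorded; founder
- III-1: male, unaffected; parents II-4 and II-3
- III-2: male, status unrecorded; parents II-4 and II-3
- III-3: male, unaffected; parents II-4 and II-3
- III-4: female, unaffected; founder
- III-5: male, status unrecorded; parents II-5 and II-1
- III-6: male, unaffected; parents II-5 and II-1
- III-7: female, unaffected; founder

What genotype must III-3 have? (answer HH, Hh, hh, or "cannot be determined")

From phenotype alone, III-3 is HH or Hh.
III-3 is unaffected so carries H and received h from II-4 (hh), so III-3 is Hh.

Hh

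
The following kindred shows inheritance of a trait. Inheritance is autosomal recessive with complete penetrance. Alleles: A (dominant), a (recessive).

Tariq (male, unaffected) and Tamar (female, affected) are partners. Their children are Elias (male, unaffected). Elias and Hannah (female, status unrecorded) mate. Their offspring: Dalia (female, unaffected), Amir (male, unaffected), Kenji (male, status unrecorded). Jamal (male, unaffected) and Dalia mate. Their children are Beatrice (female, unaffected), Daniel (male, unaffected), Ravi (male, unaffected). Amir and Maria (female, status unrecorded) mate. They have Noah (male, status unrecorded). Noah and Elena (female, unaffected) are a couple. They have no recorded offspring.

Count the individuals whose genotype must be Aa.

1

Obligate heterozygotes: Elias is unaffected so carries A and received a from Tamar (aa), so Elias is Aa.
Every other individual is either homozygous by phenotype or has at least one consistent homozygous assignment, so the count is 1.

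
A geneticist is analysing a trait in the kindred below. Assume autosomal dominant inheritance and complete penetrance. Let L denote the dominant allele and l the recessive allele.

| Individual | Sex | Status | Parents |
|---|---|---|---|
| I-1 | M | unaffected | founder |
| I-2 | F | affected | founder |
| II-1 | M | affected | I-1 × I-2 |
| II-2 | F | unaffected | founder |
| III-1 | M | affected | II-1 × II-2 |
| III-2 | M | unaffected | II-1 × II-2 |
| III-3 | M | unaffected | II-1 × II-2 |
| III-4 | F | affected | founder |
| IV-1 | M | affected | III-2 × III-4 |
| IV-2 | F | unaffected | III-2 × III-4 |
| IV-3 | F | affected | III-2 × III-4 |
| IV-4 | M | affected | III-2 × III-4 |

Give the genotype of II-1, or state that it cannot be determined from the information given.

Ll

From phenotype alone, II-1 is LL or Ll.
II-1 is affected so carries L and received l from I-1 (ll), so II-1 is Ll.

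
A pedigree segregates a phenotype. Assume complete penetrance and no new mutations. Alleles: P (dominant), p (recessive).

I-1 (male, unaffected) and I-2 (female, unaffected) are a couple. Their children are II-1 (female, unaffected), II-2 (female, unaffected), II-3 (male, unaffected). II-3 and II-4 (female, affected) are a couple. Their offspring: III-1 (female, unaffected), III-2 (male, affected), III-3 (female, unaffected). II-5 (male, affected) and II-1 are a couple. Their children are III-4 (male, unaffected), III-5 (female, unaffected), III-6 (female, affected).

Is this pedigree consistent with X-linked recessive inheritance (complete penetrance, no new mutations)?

Yes

A consistent assignment under X-linked recessive exists: I-1 X^P Y, I-2 X^P X^p, II-1 X^P X^p, II-2 X^P X^P, II-3 X^P Y, II-4 X^p X^p, II-5 X^p Y, III-1 X^P X^p, III-2 X^p Y, III-3 X^P X^p, III-4 X^P Y, III-5 X^P X^p, III-6 X^p X^p.
In this assignment every recorded phenotype matches its genotype and every non-founder's genotype is obtainable from its parents' genotypes, so the pedigree is consistent.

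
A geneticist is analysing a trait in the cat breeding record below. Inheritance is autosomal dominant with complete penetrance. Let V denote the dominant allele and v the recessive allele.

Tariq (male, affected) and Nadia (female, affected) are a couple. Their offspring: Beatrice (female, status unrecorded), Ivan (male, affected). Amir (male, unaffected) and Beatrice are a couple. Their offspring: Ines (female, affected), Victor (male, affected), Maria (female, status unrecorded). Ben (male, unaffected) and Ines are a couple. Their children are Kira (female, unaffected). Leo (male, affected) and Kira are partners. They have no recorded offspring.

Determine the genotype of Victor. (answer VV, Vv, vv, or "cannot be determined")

Vv

From phenotype alone, Victor is VV or Vv.
Victor is affected so carries V and received v from Amir (vv), so Victor is Vv.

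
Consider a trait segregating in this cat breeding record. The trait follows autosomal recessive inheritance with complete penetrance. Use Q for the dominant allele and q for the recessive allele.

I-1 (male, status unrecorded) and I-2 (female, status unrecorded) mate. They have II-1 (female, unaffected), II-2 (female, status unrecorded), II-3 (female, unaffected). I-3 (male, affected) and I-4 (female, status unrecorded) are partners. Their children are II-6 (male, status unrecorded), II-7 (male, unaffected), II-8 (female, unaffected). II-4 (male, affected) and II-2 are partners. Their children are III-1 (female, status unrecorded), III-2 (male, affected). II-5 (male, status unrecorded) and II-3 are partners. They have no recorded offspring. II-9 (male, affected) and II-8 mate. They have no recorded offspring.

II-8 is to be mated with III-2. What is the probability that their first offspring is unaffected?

II-8 is unaffected so carries Q and received q from I-3 (qq), so II-8 is Qq.
III-2 is affected, so III-2 is qq.
The cross gives 1/2 Qq : 1/2 qq, so P(offspring is unaffected) = 1/2.

1/2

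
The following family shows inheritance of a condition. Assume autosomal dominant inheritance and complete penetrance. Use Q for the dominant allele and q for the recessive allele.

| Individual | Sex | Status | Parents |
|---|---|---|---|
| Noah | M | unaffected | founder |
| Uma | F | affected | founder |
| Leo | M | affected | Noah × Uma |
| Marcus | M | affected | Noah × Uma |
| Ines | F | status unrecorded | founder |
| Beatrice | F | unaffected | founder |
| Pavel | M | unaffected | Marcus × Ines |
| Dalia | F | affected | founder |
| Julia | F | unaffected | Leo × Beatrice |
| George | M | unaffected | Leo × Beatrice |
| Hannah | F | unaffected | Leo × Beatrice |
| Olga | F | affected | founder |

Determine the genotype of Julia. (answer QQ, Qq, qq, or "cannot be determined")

Julia is unaffected, so Julia is qq.

qq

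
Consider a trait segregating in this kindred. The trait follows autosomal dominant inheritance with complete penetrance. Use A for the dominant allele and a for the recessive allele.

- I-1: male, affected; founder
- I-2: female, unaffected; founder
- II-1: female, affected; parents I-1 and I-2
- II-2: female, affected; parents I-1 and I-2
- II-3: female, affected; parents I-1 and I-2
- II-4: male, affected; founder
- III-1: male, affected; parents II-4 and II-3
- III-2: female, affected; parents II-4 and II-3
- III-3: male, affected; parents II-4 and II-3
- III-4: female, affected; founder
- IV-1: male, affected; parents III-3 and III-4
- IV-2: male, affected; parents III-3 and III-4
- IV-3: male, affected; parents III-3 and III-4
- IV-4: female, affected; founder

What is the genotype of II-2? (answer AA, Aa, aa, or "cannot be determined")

From phenotype alone, II-2 is AA or Aa.
II-2 is affected so carries A and received a from I-2 (aa), so II-2 is Aa.

Aa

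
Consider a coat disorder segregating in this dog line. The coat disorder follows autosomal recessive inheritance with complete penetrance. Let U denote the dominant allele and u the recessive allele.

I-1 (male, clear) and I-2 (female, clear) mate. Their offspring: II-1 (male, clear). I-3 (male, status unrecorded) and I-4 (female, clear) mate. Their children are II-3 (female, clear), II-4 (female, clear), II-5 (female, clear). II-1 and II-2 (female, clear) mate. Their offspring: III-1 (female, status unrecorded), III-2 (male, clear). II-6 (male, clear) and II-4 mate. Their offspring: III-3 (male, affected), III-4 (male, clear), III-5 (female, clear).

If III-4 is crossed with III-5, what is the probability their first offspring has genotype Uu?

II-6 is clear so carries U and passed u to III-3 (uu), so II-6 is Uu.
II-4 is clear so carries U and passed u to III-3 (uu), so II-4 is Uu.
III-4 is a clear offspring of II-6 (Uu) × II-4 (Uu), whose cross gives 1/4 UU : 1/2 Uu : 1/4 uu; conditioning on being clear, III-4 is UU with probability 1/3, Uu with probability 2/3.
III-5 is a clear offspring of II-6 (Uu) × II-4 (Uu), whose cross gives 1/4 UU : 1/2 Uu : 1/4 uu; conditioning on being clear, III-5 is UU with probability 1/3, Uu with probability 2/3.
Summing over parental genotype combinations, P(offspring has genotype Uu) = 2/9·1/2 + 2/9·1/2 + 4/9·1/2 = 4/9.

4/9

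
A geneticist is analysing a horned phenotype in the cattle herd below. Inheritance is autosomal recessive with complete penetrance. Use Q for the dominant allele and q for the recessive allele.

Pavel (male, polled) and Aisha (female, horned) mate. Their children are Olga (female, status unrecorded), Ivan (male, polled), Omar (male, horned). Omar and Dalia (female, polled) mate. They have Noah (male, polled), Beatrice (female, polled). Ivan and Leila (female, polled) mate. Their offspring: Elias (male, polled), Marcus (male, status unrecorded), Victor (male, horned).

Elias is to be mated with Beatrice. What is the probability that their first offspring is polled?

Ivan is polled so carries Q and received q from Aisha (qq), so Ivan is Qq.
Leila is polled so carries Q and passed q to Victor (qq), so Leila is Qq.
Elias is a polled offspring of Ivan (Qq) × Leila (Qq), whose cross gives 1/4 QQ : 1/2 Qq : 1/4 qq; conditioning on being polled, Elias is QQ with probability 1/3, Qq with probability 2/3.
Beatrice is polled so carries Q and received q from Omar (qq), so Beatrice is Qq.
Summing over parental genotype combinations, P(offspring is polled) = 1/3·1 + 2/3·3/4 = 5/6.

5/6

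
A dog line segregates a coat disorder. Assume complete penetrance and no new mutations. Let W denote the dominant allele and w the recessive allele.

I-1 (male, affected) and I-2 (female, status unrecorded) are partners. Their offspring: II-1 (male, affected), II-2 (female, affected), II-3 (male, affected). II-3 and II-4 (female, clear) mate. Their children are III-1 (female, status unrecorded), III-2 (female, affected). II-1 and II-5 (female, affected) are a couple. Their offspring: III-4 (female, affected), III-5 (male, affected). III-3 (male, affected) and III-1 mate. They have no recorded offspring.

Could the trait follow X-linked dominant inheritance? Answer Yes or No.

Yes

A consistent assignment under X-linked dominant exists: I-1 X^W Y, I-2 X^W X^W, II-1 X^W Y, II-2 X^W X^W, II-3 X^W Y, II-4 X^w X^w, II-5 X^W X^W, III-1 X^W X^w, III-2 X^W X^w, III-3 X^W Y, III-4 X^W X^W, III-5 X^W Y.
In this assignment every recorded phenotype matches its genotype and every non-founder's genotype is obtainable from its parents' genotypes, so the pedigree is consistent.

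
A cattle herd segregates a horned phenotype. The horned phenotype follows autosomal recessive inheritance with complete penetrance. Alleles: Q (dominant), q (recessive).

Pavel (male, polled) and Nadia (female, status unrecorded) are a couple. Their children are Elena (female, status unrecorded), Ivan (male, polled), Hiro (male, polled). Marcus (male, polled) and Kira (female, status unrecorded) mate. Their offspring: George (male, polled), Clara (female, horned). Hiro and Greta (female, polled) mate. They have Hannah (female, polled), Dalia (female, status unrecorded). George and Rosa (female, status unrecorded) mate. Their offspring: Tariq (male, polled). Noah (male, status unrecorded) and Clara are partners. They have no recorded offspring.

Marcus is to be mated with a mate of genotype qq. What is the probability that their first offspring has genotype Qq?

1/2

Marcus is polled so carries Q and passed q to Clara (qq), so Marcus is Qq.
The cross gives 1/2 Qq : 1/2 qq, so P(offspring has genotype Qq) = 1/2.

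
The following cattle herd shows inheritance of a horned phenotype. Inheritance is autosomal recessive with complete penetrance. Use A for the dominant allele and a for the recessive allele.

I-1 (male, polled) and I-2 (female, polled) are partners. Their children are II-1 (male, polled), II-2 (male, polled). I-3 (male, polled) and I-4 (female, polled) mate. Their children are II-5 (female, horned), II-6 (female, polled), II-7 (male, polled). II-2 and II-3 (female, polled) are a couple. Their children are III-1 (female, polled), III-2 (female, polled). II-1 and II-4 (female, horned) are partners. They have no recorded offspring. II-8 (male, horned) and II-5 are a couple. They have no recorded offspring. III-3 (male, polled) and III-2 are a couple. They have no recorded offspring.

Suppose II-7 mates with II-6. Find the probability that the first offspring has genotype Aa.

I-3 is polled so carries A and passed a to II-5 (aa), so I-3 is Aa.
I-4 is polled so carries A and passed a to II-5 (aa), so I-4 is Aa.
II-7 is a polled offspring of I-3 (Aa) × I-4 (Aa), whose cross gives 1/4 AA : 1/2 Aa : 1/4 aa; conditioning on being polled, II-7 is AA with probability 1/3, Aa with probability 2/3.
II-6 is a polled offspring of I-3 (Aa) × I-4 (Aa), whose cross gives 1/4 AA : 1/2 Aa : 1/4 aa; conditioning on being polled, II-6 is AA with probability 1/3, Aa with probability 2/3.
Summing over parental genotype combinations, P(offspring has genotype Aa) = 2/9·1/2 + 2/9·1/2 + 4/9·1/2 = 4/9.

4/9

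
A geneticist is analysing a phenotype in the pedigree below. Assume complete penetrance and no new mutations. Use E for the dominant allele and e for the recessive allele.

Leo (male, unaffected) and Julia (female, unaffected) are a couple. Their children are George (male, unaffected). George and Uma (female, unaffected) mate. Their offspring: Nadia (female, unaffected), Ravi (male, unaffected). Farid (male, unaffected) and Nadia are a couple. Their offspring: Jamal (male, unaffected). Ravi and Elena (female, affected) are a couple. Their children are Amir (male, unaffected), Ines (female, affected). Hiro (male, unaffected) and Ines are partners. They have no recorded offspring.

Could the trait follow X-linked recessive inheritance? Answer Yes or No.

No

Under X-linked recessive, Amir (unaffected, male) cannot arise from Ravi (unaffected) × Elena (affected).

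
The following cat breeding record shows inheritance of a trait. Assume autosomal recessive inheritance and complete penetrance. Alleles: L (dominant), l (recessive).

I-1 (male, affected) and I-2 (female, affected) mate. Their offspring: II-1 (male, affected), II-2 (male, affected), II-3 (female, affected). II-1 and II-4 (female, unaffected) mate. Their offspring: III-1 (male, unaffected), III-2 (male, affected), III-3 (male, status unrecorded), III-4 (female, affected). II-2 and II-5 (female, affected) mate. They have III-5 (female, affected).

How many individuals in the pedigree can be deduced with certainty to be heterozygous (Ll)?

2

Obligate heterozygotes: II-4 is unaffected so carries L and passed l to III-2 (ll), so II-4 is Ll; III-1 is unaffected so carries L and received l from II-1 (ll), so III-1 is Ll.
Every other individual is either homozygous by phenotype or has at least one consistent homozygous assignment, so the count is 2.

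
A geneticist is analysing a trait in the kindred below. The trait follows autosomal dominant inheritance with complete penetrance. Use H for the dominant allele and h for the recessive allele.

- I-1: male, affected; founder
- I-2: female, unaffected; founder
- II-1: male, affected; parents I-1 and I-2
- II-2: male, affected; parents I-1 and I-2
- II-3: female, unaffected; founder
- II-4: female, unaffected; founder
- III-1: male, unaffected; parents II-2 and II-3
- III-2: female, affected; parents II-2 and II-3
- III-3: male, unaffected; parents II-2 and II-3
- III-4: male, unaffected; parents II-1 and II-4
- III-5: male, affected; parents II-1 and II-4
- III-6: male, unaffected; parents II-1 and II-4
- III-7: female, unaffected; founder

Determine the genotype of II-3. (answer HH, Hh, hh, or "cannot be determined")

hh

II-3 is unaffected, so II-3 is hh.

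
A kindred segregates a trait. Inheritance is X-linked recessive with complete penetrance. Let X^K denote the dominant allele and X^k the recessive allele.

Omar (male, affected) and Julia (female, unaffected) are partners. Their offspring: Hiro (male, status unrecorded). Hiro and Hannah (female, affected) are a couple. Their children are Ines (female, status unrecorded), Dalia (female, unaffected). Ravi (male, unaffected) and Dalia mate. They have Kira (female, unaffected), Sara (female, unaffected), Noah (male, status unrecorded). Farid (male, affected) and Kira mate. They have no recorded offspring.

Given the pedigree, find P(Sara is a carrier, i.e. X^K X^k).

1/2

Ravi is unaffected, so Ravi is X^K Y.
Dalia is unaffected so carries K and received k from Hannah (X^k X^k), so Dalia is X^K X^k.
Their cross gives offspring ratios 1/2 X^K X^K : 1/2 X^K X^k. Conditioning on Sara being unaffected, P(X^K X^k) = 1/2 / 1 = 1/2.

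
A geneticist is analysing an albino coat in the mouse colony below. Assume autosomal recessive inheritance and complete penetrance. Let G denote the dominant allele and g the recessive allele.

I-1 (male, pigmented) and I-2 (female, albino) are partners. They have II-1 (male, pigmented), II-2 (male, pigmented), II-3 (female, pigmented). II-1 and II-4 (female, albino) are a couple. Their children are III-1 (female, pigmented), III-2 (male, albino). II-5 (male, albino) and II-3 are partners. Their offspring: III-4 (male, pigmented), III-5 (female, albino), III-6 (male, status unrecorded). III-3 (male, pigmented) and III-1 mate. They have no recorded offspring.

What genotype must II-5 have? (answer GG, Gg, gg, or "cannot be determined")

gg

II-5 is albino, so II-5 is gg.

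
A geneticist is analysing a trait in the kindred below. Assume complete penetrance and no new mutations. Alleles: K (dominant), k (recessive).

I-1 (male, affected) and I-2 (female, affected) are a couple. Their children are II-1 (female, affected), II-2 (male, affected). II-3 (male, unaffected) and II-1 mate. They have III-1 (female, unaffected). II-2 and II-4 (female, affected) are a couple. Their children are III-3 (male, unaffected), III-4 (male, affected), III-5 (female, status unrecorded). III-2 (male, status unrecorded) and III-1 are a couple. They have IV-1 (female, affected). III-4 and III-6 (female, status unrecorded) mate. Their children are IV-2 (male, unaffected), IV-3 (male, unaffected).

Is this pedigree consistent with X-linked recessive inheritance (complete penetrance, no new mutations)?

Under X-linked recessive, III-3 (unaffected, male) cannot arise from II-2 (affected) × II-4 (affected).

No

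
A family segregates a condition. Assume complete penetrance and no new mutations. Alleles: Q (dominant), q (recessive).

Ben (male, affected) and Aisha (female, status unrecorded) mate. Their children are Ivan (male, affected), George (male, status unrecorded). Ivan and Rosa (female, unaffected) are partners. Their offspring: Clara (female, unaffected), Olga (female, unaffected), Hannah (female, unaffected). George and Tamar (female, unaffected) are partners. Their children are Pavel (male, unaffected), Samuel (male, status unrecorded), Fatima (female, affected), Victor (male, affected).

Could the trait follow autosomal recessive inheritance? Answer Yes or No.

Yes

A consistent assignment under autosomal recessive exists: Ben qq, Aisha Qq, Ivan qq, George Qq, Rosa QQ, Tamar Qq, Clara Qq, Olga Qq, Hannah Qq, Pavel QQ, Samuel QQ, Fatima qq, Victor qq.
In this assignment every recorded phenotype matches its genotype and every non-founder's genotype is obtainable from its parents' genotypes, so the pedigree is consistent.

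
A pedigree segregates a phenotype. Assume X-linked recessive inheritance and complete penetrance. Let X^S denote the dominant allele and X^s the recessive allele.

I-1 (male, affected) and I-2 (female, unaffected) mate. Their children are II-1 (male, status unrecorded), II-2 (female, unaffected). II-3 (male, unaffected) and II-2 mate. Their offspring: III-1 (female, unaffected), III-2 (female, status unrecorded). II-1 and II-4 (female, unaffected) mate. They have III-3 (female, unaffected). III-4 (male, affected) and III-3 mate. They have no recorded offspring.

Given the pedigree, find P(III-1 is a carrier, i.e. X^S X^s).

1/2

II-3 is unaffected, so II-3 is X^S Y.
II-2 is unaffected so carries S and received s from I-1 (X^s Y), so II-2 is X^S X^s.
Their cross gives offspring ratios 1/2 X^S X^S : 1/2 X^S X^s. Conditioning on III-1 being unaffected, P(X^S X^s) = 1/2 / 1 = 1/2.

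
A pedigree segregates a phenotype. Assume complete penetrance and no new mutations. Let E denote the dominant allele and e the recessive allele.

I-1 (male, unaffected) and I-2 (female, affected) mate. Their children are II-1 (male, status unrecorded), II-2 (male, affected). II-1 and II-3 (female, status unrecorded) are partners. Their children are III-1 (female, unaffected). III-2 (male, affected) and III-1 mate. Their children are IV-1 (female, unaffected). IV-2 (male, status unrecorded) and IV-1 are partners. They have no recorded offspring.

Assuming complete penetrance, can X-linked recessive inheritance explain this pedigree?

Yes

A consistent assignment under X-linked recessive exists: I-1 X^E Y, I-2 X^e X^e, II-1 X^e Y, II-2 X^e Y, II-3 X^E X^E, III-1 X^E X^e, III-2 X^e Y, IV-1 X^E X^e, IV-2 X^E Y.
In this assignment every recorded phenotype matches its genotype and every non-founder's genotype is obtainable from its parents' genotypes, so the pedigree is consistent.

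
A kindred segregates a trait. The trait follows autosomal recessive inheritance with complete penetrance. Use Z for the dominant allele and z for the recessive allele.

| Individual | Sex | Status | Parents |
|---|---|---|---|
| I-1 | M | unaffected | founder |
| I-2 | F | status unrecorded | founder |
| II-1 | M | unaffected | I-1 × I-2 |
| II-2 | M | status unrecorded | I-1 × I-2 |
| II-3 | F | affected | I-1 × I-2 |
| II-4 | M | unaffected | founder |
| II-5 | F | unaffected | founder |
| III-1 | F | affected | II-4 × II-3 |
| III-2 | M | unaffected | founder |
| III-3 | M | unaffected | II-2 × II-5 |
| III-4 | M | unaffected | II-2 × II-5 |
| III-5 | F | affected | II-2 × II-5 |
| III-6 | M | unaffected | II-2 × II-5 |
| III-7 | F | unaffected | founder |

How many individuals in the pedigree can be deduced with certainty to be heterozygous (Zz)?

3

Obligate heterozygotes: I-1 is unaffected so carries Z and passed z to II-3 (zz), so I-1 is Zz; II-4 is unaffected so carries Z and passed z to III-1 (zz), so II-4 is Zz; II-5 is unaffected so carries Z and passed z to III-5 (zz), so II-5 is Zz.
Every other individual is either homozygous by phenotype or has at least one consistent homozygous assignment, so the count is 3.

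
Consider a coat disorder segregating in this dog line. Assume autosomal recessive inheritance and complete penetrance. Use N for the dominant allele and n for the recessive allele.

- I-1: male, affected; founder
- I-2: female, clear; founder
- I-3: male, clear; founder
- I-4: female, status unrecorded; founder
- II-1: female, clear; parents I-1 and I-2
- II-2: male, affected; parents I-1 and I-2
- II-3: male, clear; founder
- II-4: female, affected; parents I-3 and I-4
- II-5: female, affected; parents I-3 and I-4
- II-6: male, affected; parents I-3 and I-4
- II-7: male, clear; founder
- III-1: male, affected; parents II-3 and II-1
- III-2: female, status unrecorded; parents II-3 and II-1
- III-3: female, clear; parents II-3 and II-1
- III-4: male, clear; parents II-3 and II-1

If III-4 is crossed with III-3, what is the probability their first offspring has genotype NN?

II-3 is clear so carries N and passed n to III-1 (nn), so II-3 is Nn.
II-1 is clear so carries N and received n from I-1 (nn), so II-1 is Nn.
III-4 is a clear offspring of II-3 (Nn) × II-1 (Nn), whose cross gives 1/4 NN : 1/2 Nn : 1/4 nn; conditioning on being clear, III-4 is NN with probability 1/3, Nn with probability 2/3.
III-3 is a clear offspring of II-3 (Nn) × II-1 (Nn), whose cross gives 1/4 NN : 1/2 Nn : 1/4 nn; conditioning on being clear, III-3 is NN with probability 1/3, Nn with probability 2/3.
Summing over parental genotype combinations, P(offspring has genotype NN) = 1/9·1 + 2/9·1/2 + 2/9·1/2 + 4/9·1/4 = 4/9.

4/9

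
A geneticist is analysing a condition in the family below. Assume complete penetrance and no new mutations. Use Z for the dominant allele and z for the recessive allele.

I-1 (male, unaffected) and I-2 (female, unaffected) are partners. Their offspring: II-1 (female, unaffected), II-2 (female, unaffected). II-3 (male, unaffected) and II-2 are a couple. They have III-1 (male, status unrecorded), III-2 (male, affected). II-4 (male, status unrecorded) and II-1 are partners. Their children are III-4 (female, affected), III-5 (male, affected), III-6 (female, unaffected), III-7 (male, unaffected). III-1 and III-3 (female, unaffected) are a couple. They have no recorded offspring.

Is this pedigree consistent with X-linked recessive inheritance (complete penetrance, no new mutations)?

A consistent assignment under X-linked recessive exists: I-1 X^Z Y, I-2 X^Z X^z, II-1 X^Z X^z, II-2 X^Z X^z, II-3 X^Z Y, II-4 X^z Y, III-1 X^Z Y, III-2 X^z Y, III-3 X^Z X^Z, III-4 X^z X^z, III-5 X^z Y, III-6 X^Z X^z, III-7 X^Z Y.
In this assignment every recorded phenotype matches its genotype and every non-founder's genotype is obtainable from its parents' genotypes, so the pedigree is consistent.

Yes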